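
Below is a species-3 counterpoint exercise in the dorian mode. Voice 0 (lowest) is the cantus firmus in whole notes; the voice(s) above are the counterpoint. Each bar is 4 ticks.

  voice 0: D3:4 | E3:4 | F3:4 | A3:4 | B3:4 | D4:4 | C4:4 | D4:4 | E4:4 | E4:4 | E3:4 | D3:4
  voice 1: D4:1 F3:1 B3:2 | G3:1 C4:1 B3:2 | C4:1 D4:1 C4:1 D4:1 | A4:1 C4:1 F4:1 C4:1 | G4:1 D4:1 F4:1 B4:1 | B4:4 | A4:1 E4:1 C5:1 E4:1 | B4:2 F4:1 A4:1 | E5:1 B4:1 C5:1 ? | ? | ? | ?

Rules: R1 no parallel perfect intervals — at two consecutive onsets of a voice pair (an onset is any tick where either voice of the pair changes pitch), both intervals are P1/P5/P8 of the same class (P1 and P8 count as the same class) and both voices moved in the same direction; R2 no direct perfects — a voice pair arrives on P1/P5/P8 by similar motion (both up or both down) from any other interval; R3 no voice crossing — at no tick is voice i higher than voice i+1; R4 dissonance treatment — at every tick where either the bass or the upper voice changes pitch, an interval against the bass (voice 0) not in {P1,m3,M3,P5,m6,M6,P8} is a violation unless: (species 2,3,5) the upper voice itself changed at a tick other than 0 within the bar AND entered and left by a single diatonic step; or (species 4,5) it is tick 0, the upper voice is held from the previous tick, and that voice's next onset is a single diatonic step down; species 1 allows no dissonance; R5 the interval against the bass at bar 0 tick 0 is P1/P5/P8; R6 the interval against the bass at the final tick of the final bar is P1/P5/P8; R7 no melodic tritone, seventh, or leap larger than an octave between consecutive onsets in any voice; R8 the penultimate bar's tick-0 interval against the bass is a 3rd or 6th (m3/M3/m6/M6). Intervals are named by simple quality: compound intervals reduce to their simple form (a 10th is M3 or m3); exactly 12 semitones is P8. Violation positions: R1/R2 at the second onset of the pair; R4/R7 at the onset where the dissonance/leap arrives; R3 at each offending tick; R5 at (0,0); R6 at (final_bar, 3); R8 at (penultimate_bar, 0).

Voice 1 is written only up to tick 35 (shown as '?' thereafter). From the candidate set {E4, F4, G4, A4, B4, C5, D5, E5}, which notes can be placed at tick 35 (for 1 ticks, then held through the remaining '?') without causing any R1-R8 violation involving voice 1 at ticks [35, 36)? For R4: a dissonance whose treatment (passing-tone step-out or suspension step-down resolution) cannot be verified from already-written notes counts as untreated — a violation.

E4: legal
F4: violates R4
G4: legal
A4: violates R4
B4: legal
C5: legal
D5: violates R4
E5: legal

{B4, C5, E4, E5, G4}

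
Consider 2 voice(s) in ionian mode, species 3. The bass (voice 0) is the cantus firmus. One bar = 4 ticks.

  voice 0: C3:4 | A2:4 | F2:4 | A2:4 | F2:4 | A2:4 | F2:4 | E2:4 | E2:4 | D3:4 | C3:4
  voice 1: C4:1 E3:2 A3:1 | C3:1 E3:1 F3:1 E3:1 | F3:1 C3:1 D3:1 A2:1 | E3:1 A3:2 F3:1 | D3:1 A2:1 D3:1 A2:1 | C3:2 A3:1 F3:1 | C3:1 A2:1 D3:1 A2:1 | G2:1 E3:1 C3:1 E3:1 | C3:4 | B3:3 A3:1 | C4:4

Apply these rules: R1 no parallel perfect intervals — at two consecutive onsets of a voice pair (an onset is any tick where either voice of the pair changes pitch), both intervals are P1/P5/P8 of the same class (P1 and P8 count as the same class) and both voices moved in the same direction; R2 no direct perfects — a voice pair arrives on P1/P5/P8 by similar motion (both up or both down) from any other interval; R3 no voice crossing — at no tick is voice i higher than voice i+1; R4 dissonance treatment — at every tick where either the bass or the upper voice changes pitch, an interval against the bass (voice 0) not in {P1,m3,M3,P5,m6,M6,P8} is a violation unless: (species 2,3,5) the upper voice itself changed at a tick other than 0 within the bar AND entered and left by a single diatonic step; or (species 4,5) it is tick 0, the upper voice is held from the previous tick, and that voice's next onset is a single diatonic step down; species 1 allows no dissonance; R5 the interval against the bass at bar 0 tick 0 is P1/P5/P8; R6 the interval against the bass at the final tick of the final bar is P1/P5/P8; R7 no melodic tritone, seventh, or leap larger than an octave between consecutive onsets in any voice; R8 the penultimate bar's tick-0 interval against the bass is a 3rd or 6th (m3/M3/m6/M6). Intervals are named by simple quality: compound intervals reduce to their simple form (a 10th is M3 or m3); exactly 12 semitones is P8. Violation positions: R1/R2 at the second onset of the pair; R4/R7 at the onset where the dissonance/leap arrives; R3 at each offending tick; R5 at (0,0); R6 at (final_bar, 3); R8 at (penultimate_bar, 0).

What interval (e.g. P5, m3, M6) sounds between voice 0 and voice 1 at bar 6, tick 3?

M3

voice 0=F2 voice 1=A2 -> M3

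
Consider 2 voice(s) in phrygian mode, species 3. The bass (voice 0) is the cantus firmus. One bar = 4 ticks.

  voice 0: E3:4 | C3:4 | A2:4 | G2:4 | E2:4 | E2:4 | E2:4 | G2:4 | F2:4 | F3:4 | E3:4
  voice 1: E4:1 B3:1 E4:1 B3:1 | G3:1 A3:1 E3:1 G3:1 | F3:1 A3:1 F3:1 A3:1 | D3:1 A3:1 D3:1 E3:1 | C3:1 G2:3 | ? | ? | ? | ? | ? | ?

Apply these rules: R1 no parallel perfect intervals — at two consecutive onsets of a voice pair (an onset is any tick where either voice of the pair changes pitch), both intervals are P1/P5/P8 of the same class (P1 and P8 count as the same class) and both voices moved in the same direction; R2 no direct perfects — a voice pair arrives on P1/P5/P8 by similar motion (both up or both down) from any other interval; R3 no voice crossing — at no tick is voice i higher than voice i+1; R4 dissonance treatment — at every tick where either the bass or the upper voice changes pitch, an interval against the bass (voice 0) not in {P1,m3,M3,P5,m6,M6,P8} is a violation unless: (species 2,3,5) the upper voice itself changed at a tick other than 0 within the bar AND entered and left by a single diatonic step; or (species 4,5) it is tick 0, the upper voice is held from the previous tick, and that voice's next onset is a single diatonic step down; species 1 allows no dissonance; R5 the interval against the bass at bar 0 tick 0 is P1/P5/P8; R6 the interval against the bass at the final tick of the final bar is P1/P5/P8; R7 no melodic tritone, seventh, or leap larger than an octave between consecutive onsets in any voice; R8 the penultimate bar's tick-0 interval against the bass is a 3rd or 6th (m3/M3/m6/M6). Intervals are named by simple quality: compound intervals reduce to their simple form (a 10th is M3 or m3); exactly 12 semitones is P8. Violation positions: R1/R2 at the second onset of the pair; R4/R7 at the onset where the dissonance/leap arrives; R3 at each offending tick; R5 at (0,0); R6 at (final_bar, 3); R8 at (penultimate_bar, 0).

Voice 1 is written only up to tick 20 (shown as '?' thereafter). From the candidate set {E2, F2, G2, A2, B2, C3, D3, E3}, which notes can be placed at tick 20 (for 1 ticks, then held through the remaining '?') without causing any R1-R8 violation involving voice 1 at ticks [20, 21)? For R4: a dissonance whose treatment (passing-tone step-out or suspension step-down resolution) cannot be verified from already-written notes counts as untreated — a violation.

{B2, C3, E2, E3, G2}

E2: legal
F2: violates R4
G2: legal
A2: violates R4
B2: legal
C3: legal
D3: violates R4
E3: legal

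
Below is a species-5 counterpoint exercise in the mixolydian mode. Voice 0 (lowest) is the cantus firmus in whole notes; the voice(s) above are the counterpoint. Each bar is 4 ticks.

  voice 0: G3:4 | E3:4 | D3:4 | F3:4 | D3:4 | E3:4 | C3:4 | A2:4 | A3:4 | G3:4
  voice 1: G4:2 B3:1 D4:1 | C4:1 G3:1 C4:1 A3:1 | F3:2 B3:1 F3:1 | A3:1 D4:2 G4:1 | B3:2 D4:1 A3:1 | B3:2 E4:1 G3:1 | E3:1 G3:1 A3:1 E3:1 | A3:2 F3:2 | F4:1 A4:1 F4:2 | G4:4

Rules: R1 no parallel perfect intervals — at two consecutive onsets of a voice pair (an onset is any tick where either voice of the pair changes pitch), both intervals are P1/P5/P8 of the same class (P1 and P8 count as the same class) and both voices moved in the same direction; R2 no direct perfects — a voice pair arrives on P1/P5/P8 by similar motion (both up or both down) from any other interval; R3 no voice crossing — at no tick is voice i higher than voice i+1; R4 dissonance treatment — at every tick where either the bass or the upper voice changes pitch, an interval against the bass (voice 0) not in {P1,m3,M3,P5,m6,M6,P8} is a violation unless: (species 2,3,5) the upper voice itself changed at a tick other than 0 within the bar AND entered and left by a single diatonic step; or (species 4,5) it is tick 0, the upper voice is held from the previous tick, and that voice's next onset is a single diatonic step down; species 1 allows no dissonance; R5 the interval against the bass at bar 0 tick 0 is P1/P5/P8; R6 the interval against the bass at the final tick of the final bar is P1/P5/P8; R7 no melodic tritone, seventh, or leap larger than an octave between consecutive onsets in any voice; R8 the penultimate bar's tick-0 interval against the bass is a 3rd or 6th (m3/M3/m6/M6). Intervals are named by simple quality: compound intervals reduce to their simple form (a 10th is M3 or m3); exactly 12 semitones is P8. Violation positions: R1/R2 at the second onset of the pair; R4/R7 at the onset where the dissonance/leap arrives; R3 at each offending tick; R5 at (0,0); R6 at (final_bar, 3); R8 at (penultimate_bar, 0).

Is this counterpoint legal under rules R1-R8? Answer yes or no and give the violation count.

bar 0: v0=G3 v1=G4 (P8)
bar 1: v0=E3 v1=C4 (m6)
bar 2: v0=D3 v1=F3 (m3)
bar 3: v0=F3 v1=A3 (M3)
bar 4: v0=D3 v1=B3 (M6)
bar 5: v0=E3 v1=B3 (P5)
bar 6: v0=C3 v1=E3 (M3)
bar 7: v0=A2 v1=A3 (P8)
bar 8: v0=A3 v1=F4 (m6)
bar 9: v0=G3 v1=G4 (P8)
  R4 @ bar1.3: E3/A3 P4 untreated
  R7 @ bar2.2: F3->B3 leap 6st
  R7 @ bar2.3: B3->F3 leap 6st
  R4 @ bar3.3: F3/G4 M2 untreated
  R1 @ bar5.0: D3/A3 P5 -> E3/B3 P5 similar

No (5 violations)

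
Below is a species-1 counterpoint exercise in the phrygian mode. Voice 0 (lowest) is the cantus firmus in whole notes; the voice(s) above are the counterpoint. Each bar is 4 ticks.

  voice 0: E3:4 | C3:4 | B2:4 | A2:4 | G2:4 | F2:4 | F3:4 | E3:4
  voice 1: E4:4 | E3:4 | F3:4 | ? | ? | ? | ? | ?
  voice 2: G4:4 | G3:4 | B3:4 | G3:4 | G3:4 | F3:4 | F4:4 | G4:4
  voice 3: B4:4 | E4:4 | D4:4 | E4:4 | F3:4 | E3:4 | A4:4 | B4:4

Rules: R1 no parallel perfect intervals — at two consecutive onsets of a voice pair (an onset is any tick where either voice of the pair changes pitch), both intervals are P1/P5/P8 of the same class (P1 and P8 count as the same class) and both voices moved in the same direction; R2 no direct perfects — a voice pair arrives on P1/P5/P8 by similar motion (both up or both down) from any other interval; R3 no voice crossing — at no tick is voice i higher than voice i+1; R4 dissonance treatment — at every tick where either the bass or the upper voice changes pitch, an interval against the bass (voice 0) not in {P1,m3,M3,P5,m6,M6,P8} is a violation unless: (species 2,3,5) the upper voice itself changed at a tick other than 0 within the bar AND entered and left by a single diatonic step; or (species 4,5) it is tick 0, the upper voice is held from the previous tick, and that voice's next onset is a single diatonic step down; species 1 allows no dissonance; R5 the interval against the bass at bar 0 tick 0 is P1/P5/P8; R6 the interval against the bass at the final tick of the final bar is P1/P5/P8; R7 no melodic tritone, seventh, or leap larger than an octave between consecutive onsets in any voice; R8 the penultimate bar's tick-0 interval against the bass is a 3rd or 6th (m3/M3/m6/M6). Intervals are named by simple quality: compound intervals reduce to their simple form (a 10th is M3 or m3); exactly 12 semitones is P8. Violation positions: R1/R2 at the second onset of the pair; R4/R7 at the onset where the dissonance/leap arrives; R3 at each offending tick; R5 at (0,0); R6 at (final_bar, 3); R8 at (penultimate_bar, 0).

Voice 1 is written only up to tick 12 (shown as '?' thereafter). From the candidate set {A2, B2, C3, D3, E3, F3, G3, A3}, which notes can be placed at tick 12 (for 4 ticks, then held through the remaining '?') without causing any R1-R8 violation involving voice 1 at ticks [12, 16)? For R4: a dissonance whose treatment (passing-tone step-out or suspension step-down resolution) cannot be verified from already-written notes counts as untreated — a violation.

A2: violates R2
B2: violates R4,R7
C3: violates R2
D3: violates R4
E3: violates R2
F3: legal
G3: violates R4
A3: violates R2,R3

{F3}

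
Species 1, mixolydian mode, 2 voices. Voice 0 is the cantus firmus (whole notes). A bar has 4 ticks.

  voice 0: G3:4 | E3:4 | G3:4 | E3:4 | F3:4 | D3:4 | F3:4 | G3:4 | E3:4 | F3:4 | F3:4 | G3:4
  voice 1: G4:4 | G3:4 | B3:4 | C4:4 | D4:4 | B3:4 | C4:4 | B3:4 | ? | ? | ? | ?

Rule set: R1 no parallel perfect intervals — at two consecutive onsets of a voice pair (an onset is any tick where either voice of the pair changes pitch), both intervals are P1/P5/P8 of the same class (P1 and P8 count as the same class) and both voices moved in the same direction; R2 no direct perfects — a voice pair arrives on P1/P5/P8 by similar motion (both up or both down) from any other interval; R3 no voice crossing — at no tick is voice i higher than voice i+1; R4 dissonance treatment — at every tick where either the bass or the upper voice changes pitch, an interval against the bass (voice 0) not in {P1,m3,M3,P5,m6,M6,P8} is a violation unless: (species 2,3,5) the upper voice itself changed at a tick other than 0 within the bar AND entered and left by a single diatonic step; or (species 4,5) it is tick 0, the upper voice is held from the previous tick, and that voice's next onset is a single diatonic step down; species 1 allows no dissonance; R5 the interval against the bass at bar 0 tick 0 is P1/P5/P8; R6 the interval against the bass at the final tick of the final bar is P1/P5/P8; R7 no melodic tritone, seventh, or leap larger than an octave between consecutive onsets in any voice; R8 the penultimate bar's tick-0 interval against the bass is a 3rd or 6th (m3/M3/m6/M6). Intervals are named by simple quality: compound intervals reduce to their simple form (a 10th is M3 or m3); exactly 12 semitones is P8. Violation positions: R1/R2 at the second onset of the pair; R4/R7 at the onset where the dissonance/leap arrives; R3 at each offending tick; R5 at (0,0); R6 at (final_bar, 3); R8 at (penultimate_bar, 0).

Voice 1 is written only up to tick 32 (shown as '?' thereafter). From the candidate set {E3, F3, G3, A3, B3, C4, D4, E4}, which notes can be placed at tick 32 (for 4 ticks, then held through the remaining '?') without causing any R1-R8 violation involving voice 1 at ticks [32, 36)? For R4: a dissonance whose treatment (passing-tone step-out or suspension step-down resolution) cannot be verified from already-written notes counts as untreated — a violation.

{B3, C4, E4, G3}

E3: violates R2
F3: violates R4,R7
G3: legal
A3: violates R4
B3: legal
C4: legal
D4: violates R4
E4: legal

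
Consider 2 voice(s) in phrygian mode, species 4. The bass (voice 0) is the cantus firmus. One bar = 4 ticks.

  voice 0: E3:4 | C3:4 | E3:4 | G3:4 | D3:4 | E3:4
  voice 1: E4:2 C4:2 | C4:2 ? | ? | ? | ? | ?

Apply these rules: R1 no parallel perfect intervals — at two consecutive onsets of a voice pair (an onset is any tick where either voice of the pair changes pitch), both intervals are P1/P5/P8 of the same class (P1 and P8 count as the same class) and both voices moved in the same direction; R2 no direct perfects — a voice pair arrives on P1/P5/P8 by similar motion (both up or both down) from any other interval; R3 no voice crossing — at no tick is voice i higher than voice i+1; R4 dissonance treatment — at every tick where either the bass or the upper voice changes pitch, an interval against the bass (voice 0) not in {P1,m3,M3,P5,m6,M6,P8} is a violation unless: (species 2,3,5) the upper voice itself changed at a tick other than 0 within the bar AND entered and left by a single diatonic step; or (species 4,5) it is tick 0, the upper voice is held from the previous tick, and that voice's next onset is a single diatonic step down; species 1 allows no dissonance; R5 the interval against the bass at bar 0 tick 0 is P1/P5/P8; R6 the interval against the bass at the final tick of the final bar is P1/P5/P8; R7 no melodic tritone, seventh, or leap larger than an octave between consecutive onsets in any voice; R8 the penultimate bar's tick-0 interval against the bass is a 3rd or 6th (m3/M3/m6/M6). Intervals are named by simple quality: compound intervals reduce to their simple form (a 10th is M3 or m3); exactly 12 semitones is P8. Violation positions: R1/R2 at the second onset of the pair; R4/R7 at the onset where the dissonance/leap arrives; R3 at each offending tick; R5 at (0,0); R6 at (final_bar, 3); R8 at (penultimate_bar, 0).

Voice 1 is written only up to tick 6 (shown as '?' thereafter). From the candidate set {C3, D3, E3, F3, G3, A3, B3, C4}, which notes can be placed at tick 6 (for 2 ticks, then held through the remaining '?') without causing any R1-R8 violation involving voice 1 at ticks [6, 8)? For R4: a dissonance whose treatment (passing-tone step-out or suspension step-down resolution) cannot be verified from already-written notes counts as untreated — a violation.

{A3, C3, C4, E3, G3}

C3: legal
D3: violates R4,R7
E3: legal
F3: violates R4
G3: legal
A3: legal
B3: violates R4
C4: legal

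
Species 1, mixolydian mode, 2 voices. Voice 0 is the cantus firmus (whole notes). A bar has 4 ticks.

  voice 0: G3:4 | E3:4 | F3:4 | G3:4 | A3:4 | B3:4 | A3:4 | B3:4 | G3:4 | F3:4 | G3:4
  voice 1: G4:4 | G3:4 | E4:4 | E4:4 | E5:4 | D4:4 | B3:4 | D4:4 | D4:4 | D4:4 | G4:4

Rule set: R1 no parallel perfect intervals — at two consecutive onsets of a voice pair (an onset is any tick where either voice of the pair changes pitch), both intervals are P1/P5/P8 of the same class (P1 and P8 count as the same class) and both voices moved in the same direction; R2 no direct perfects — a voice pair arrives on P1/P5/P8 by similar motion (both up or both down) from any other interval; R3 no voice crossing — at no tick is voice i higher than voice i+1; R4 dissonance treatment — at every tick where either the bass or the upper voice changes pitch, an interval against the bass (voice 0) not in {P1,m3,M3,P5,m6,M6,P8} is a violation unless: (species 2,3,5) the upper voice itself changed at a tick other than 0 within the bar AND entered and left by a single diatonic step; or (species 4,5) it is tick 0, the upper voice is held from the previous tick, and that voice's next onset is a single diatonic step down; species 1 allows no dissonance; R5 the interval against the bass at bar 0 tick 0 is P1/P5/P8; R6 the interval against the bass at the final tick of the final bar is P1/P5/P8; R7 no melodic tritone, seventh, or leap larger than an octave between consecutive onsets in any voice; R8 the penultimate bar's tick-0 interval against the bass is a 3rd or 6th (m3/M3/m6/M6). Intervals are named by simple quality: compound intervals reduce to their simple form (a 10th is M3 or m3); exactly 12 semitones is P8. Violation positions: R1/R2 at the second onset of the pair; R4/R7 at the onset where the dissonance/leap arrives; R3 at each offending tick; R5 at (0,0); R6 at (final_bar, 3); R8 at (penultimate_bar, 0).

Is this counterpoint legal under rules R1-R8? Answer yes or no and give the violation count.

bar 0: v0=G3 v1=G4 (P8)
bar 1: v0=E3 v1=G3 (m3)
bar 2: v0=F3 v1=E4 (M7)
bar 3: v0=G3 v1=E4 (M6)
bar 4: v0=A3 v1=E5 (P5)
bar 5: v0=B3 v1=D4 (m3)
bar 6: v0=A3 v1=B3 (M2)
bar 7: v0=B3 v1=D4 (m3)
bar 8: v0=G3 v1=D4 (P5)
bar 9: v0=F3 v1=D4 (M6)
bar 10: v0=G3 v1=G4 (P8)
  R4 @ bar2.0: F3/E4 M7 untreated
  R2 @ bar4.0: G3/E4 M6 -> A3/E5 P5 similar
  R7 @ bar5.0: E5->D4 leap 14st
  R4 @ bar6.0: A3/B3 M2 untreated
  R2 @ bar10.0: F3/D4 M6 -> G3/G4 P8 similar

No (5 violations)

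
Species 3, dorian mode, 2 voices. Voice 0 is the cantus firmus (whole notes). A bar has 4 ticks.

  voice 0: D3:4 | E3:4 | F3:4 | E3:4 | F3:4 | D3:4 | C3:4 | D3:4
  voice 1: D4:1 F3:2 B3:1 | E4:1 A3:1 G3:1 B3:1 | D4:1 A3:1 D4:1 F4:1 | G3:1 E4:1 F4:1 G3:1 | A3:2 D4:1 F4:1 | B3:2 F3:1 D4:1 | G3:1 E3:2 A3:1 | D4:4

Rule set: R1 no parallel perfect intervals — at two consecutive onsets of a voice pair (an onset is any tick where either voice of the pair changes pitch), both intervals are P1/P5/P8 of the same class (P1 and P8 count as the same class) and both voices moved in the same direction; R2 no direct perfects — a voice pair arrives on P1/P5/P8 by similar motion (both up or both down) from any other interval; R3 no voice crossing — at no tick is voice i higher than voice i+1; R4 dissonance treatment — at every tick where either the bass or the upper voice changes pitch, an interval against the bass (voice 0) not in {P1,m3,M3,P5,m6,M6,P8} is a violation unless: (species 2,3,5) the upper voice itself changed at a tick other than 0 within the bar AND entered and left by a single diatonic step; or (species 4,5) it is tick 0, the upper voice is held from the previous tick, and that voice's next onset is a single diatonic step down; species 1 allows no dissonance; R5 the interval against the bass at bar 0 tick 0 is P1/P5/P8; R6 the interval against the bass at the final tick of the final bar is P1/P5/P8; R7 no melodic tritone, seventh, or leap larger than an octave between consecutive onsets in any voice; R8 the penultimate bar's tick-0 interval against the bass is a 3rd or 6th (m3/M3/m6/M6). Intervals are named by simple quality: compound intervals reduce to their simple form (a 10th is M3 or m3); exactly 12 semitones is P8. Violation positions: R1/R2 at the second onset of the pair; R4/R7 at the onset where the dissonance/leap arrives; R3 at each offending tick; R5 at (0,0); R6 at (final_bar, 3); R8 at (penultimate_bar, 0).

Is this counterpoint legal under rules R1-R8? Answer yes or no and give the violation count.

bar 0: v0=D3 v1=D4 (P8)
bar 1: v0=E3 v1=E4 (P8)
bar 2: v0=F3 v1=D4 (M6)
bar 3: v0=E3 v1=G3 (m3)
bar 4: v0=F3 v1=A3 (M3)
bar 5: v0=D3 v1=B3 (M6)
bar 6: v0=C3 v1=G3 (P5)
bar 7: v0=D3 v1=D4 (P8)
  R7 @ bar0.3: F3->B3 leap 6st
  R2 @ bar1.0: D3/B3 M6 -> E3/E4 P8 similar
  R4 @ bar1.1: E3/A3 P4 untreated
  R7 @ bar3.0: F4->G3 leap 10st
  R4 @ bar3.2: E3/F4 m2 untreated
  R7 @ bar3.3: F4->G3 leap 10st
  R7 @ bar5.0: F4->B3 leap 6st
  R7 @ bar5.2: B3->F3 leap 6st
  R2 @ bar6.0: D3/D4 P8 -> C3/G3 P5 similar
  R8 @ bar6.0: penult P5 not 3rd/6th
  R2 @ bar7.0: C3/A3 M6 -> D3/D4 P8 similar

No (11 violations)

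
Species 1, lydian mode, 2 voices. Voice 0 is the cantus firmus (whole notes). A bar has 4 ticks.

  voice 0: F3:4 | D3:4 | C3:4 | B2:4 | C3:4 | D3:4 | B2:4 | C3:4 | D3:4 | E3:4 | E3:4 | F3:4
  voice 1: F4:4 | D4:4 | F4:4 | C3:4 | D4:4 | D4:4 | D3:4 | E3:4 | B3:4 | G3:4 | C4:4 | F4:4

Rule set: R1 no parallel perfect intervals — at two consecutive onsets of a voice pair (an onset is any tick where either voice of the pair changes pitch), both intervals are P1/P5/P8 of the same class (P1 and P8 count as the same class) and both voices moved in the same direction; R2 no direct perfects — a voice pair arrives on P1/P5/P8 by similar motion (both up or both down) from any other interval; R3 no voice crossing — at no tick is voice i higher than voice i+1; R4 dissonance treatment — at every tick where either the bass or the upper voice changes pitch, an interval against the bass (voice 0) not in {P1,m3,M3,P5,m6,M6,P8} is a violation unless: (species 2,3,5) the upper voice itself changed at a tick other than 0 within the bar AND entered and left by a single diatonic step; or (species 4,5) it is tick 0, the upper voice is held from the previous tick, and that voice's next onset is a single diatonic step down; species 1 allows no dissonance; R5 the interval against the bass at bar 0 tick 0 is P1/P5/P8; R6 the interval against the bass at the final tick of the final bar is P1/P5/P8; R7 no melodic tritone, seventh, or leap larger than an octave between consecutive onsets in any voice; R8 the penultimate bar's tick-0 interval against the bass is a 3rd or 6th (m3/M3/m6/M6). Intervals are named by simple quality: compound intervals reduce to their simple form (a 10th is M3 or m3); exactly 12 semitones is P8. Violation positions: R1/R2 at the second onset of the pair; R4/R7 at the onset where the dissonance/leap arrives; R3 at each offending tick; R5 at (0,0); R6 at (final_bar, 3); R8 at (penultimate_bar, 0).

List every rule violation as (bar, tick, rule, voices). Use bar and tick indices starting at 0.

bar 0: v0=F3 v1=F4 downbeat P8
bar 1: v0=D3 v1=D4 downbeat P8
bar 2: v0=C3 v1=F4 downbeat P4
bar 3: v0=B2 v1=C3 downbeat m2
bar 4: v0=C3 v1=D4 downbeat M2
bar 5: v0=D3 v1=D4 downbeat P8
bar 6: v0=B2 v1=D3 downbeat m3
bar 7: v0=C3 v1=E3 downbeat M3
bar 8: v0=D3 v1=B3 downbeat M6
bar 9: v0=E3 v1=G3 downbeat m3
bar 10: v0=E3 v1=C4 downbeat m6
bar 11: v0=F3 v1=F4 downbeat P8
  -> R1 @ bar 1 tick 0 v(0, 1): F3/F4 P8 -> D3/D4 P8 similar
  -> R4 @ bar 2 tick 0 v(0, 1): C3/F4 P4 untreated
  -> R4 @ bar 3 tick 0 v(0, 1): B2/C3 m2 untreated
  -> R7 @ bar 3 tick 0 v(1,): F4->C3 leap 17st
  -> R4 @ bar 4 tick 0 v(0, 1): C3/D4 M2 untreated
  -> R7 @ bar 4 tick 0 v(1,): C3->D4 leap 14st
  -> R2 @ bar 11 tick 0 v(0, 1): E3/C4 m6 -> F3/F4 P8 similar

(1, 0, R1, (0, 1))
(2, 0, R4, (0, 1))
(3, 0, R4, (0, 1))
(3, 0, R7, (1,))
(4, 0, R4, (0, 1))
(4, 0, R7, (1,))
(11, 0, R2, (0, 1))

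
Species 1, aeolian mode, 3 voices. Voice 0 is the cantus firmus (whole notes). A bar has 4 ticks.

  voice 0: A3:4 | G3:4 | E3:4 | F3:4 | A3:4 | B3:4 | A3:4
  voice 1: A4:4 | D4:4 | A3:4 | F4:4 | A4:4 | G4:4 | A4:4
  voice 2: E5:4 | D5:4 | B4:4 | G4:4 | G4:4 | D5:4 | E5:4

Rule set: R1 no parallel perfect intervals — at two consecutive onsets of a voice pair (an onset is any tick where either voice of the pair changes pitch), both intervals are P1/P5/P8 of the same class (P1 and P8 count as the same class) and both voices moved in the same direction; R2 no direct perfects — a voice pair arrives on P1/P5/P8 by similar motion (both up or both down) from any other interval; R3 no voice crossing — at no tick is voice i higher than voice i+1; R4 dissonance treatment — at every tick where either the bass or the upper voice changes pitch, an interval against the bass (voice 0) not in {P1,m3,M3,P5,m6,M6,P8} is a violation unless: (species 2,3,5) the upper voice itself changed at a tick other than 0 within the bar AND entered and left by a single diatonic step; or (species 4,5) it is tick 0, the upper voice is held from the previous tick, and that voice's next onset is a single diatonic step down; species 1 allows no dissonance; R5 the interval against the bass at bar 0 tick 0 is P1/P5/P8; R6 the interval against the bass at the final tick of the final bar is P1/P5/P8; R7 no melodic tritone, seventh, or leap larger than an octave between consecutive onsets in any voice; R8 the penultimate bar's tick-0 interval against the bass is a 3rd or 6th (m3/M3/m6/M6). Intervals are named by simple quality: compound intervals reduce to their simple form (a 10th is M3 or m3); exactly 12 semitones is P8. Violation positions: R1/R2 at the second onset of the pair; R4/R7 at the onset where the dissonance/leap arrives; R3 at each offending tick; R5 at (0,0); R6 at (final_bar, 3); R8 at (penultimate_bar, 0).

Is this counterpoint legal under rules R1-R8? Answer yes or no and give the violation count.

No (14 violations)

bar 0: v0=A3 v1=A4 v2=E5 (P5)
bar 1: v0=G3 v1=D4 v2=D5 (P5)
bar 2: v0=E3 v1=A3 v2=B4 (P5)
bar 3: v0=F3 v1=F4 v2=G4 (M2)
bar 4: v0=A3 v1=A4 v2=G4 (m7)
bar 5: v0=B3 v1=G4 v2=D5 (m3)
bar 6: v0=A3 v1=A4 v2=E5 (P5)
  R1 @ bar1.0: A3/E5 P5 -> G3/D5 P5 similar
  R2 @ bar1.0: A3/A4 P8 -> G3/D4 P5 similar
  R2 @ bar1.0: A4/E5 P5 -> D4/D5 P8 similar
  R1 @ bar2.0: G3/D5 P5 -> E3/B4 P5 similar
  R4 @ bar2.0: E3/A3 P4 untreated
  R2 @ bar3.0: E3/A3 P4 -> F3/F4 P8 similar
  R4 @ bar3.0: F3/G4 M2 untreated
  R1 @ bar4.0: F3/F4 P8 -> A3/A4 P8 similar
  R3 @ bar4.0: A4 above G4
  R4 @ bar4.0: A3/G4 m7 untreated
  R3 @ bar4.1: A4 above G4
  R3 @ bar4.2: A4 above G4
  R3 @ bar4.3: A4 above G4
  R1 @ bar6.0: G4/D5 P5 -> A4/E5 P5 similar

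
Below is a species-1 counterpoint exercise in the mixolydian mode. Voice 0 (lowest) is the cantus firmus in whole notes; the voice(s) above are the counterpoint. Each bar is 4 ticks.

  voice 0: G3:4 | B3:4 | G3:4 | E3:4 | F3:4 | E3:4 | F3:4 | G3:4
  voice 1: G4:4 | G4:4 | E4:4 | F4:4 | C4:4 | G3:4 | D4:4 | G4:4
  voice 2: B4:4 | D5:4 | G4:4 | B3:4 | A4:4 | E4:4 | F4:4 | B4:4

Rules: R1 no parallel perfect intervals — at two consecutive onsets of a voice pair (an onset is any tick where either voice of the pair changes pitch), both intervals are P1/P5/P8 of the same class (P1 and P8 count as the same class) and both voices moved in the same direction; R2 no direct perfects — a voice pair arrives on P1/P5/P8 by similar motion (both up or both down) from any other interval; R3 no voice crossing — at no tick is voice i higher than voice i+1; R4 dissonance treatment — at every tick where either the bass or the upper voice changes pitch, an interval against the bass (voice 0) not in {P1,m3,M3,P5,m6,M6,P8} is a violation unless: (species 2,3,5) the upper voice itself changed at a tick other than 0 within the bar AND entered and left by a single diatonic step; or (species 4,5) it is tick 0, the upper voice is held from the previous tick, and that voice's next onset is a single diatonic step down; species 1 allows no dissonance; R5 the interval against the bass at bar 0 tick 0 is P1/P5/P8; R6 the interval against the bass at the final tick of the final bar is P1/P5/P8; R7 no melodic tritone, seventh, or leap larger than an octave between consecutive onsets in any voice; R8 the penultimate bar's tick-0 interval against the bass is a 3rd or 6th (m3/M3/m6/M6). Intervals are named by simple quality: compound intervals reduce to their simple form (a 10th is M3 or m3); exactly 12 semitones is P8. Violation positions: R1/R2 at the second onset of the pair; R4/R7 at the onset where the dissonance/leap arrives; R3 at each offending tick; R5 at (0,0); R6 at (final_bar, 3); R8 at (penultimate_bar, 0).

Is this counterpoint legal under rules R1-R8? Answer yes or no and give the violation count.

bar 0: v0=G3 v1=G4 v2=B4 (M3)
bar 1: v0=B3 v1=G4 v2=D5 (m3)
bar 2: v0=G3 v1=E4 v2=G4 (P8)
bar 3: v0=E3 v1=F4 v2=B3 (P5)
bar 4: v0=F3 v1=C4 v2=A4 (M3)
bar 5: v0=E3 v1=G3 v2=E4 (P8)
bar 6: v0=F3 v1=D4 v2=F4 (P8)
bar 7: v0=G3 v1=G4 v2=B4 (M3)
  R5 @ bar0.0: opens on M3
  R2 @ bar2.0: B3/D5 m3 -> G3/G4 P8 similar
  R2 @ bar3.0: G3/G4 P8 -> E3/B3 P5 similar
  R3 @ bar3.0: F4 above B3
  R4 @ bar3.0: E3/F4 m2 untreated
  R3 @ bar3.1: F4 above B3
  R3 @ bar3.2: F4 above B3
  R3 @ bar3.3: F4 above B3
  R7 @ bar4.0: B3->A4 leap 10st
  R2 @ bar5.0: F3/A4 M3 -> E3/E4 P8 similar
  R1 @ bar6.0: E3/E4 P8 -> F3/F4 P8 similar
  R8 @ bar6.0: penult P8 not 3rd/6th
  R2 @ bar7.0: F3/D4 M6 -> G3/G4 P8 similar
  R7 @ bar7.0: F4->B4 leap 6st
  R6 @ bar7.3: closes on M3

No (15 violations)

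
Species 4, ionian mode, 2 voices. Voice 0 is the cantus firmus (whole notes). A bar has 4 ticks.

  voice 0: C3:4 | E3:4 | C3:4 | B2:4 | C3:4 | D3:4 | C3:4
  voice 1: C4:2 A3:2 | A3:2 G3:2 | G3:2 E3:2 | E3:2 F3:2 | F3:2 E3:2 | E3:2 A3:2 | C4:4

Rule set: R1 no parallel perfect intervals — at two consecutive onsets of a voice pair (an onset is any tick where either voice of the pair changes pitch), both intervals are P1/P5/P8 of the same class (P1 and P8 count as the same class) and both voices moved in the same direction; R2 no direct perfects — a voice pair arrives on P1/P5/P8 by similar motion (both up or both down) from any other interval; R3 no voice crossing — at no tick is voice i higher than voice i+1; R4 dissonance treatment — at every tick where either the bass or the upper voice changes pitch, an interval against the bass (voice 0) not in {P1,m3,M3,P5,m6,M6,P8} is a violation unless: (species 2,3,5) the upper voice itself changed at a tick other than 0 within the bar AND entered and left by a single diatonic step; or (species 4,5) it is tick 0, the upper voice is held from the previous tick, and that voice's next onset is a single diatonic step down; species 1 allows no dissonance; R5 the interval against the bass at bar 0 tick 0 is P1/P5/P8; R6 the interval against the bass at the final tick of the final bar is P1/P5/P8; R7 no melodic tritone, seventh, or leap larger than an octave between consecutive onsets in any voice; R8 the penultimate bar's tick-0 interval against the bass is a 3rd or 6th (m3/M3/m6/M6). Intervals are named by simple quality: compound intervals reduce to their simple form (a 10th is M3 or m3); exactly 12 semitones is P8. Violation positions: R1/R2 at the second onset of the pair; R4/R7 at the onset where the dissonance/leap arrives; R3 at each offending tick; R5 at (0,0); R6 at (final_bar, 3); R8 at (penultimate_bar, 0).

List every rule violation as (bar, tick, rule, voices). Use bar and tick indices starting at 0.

(3, 0, R4, (0, 1))
(3, 2, R4, (0, 1))
(5, 0, R4, (0, 1))
(5, 0, R8, (0, 1))

bar 0: v0=C3 v1=C4 downbeat P8
bar 1: v0=E3 v1=A3 downbeat P4
bar 2: v0=C3 v1=G3 downbeat P5
bar 3: v0=B2 v1=E3 downbeat P4
bar 4: v0=C3 v1=F3 downbeat P4
bar 5: v0=D3 v1=E3 downbeat M2
bar 6: v0=C3 v1=C4 downbeat P8
  -> R4 @ bar 3 tick 0 v(0, 1): B2/E3 P4 untreated
  -> R4 @ bar 3 tick 2 v(0, 1): B2/F3 TT untreated
  -> R4 @ bar 5 tick 0 v(0, 1): D3/E3 M2 untreated
  -> R8 @ bar 5 tick 0 v(0, 1): penult M2 not 3rd/6th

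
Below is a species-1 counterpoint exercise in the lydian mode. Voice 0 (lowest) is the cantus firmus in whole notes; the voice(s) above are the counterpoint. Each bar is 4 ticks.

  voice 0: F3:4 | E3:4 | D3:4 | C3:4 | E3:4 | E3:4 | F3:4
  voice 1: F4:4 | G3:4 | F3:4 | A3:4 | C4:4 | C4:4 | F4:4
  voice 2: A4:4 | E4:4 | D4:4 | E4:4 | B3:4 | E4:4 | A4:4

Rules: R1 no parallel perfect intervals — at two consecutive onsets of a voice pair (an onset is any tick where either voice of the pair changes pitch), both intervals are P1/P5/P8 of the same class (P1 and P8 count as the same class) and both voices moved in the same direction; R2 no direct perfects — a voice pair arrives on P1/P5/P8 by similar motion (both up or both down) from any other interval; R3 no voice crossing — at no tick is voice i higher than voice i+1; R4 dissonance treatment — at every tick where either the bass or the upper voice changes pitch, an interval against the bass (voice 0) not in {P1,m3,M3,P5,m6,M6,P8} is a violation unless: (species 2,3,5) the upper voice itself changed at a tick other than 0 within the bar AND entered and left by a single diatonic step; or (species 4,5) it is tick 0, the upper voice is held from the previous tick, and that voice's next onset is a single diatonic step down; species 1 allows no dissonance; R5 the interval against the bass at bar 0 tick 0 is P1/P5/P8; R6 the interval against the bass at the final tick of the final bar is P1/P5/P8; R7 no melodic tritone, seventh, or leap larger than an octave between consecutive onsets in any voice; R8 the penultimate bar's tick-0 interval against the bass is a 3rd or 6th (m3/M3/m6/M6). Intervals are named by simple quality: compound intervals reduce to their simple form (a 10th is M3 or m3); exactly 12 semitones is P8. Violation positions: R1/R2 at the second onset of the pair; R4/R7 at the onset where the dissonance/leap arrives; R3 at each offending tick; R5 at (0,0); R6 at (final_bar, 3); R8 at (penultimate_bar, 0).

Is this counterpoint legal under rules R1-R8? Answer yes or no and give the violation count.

bar 0: v0=F3 v1=F4 v2=A4 (M3)
bar 1: v0=E3 v1=G3 v2=E4 (P8)
bar 2: v0=D3 v1=F3 v2=D4 (P8)
bar 3: v0=C3 v1=A3 v2=E4 (M3)
bar 4: v0=E3 v1=C4 v2=B3 (P5)
bar 5: v0=E3 v1=C4 v2=E4 (P8)
bar 6: v0=F3 v1=F4 v2=A4 (M3)
  R5 @ bar0.0: opens on M3
  R2 @ bar1.0: F3/A4 M3 -> E3/E4 P8 similar
  R7 @ bar1.0: F4->G3 leap 10st
  R1 @ bar2.0: E3/E4 P8 -> D3/D4 P8 similar
  R2 @ bar3.0: F3/D4 M6 -> A3/E4 P5 similar
  R3 @ bar4.0: C4 above B3
  R3 @ bar4.1: C4 above B3
  R3 @ bar4.2: C4 above B3
  R3 @ bar4.3: C4 above B3
  R8 @ bar5.0: penult P8 not 3rd/6th
  R2 @ bar6.0: E3/C4 m6 -> F3/F4 P8 similar
  R6 @ bar6.3: closes on M3

No (12 violations)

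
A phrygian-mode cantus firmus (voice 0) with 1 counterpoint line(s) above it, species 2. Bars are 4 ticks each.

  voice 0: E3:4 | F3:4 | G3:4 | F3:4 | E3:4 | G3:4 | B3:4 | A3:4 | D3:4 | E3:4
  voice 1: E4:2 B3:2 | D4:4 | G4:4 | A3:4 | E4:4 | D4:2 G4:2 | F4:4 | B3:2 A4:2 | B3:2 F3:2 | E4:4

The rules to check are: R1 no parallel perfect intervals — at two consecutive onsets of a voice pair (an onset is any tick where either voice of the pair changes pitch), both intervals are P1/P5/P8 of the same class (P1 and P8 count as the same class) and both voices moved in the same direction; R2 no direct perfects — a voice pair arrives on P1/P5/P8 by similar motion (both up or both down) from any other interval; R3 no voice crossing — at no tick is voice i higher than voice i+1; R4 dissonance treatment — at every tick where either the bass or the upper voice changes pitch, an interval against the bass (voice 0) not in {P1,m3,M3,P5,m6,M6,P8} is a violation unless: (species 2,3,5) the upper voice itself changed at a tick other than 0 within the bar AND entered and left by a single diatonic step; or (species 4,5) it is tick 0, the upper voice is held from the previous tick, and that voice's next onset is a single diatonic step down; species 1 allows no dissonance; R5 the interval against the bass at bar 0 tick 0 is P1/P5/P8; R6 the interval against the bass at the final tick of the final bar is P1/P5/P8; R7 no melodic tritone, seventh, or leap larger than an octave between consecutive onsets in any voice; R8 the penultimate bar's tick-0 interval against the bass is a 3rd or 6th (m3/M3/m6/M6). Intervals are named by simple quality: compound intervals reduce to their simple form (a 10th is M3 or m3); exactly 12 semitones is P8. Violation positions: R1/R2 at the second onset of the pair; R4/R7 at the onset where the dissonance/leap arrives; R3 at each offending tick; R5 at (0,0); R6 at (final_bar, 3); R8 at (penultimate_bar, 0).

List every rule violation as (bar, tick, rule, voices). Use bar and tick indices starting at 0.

bar 0: v0=E3 v1=E4 downbeat P8
bar 1: v0=F3 v1=D4 downbeat M6
bar 2: v0=G3 v1=G4 downbeat P8
bar 3: v0=F3 v1=A3 downbeat M3
bar 4: v0=E3 v1=E4 downbeat P8
bar 5: v0=G3 v1=D4 downbeat P5
bar 6: v0=B3 v1=F4 downbeat TT
bar 7: v0=A3 v1=B3 downbeat M2
bar 8: v0=D3 v1=B3 downbeat M6
bar 9: v0=E3 v1=E4 downbeat P8
  -> R2 @ bar 2 tick 0 v(0, 1): F3/D4 M6 -> G3/G4 P8 similar
  -> R7 @ bar 3 tick 0 v(1,): G4->A3 leap 10st
  -> R4 @ bar 6 tick 0 v(0, 1): B3/F4 TT untreated
  -> R4 @ bar 7 tick 0 v(0, 1): A3/B3 M2 untreated
  -> R7 @ bar 7 tick 0 v(1,): F4->B3 leap 6st
  -> R7 @ bar 7 tick 2 v(1,): B3->A4 leap 10st
  -> R7 @ bar 8 tick 0 v(1,): A4->B3 leap 10st
  -> R7 @ bar 8 tick 2 v(1,): B3->F3 leap 6st
  -> R2 @ bar 9 tick 0 v(0, 1): D3/F3 m3 -> E3/E4 P8 similar
  -> R7 @ bar 9 tick 0 v(1,): F3->E4 leap 11st

(2, 0, R2, (0, 1))
(3, 0, R7, (1,))
(6, 0, R4, (0, 1))
(7, 0, R4, (0, 1))
(7, 0, R7, (1,))
(7, 2, R7, (1,))
(8, 0, R7, (1,))
(8, 2, R7, (1,))
(9, 0, R2, (0, 1))
(9, 0, R7, (1,))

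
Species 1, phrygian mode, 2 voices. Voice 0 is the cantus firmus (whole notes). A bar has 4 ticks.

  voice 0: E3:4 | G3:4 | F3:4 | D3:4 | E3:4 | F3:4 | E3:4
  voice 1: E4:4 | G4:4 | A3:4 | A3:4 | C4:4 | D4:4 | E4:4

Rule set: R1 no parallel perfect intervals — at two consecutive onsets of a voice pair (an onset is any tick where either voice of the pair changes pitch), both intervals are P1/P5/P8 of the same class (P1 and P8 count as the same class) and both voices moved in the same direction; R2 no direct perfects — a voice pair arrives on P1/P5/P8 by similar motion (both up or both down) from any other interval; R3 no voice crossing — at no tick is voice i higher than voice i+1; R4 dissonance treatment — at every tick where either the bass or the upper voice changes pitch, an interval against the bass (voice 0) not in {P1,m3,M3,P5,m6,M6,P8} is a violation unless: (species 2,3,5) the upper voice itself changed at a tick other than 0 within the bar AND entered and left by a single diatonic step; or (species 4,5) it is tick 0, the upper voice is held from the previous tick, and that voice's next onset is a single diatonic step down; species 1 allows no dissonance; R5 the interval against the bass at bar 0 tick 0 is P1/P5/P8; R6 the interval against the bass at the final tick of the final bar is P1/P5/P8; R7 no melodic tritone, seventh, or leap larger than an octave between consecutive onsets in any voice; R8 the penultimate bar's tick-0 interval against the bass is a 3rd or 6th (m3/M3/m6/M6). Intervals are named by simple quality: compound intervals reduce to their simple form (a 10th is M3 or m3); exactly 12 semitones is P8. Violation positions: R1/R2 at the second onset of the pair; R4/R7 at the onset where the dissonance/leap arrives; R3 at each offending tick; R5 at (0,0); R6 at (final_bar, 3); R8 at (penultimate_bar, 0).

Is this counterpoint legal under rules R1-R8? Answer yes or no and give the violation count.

bar 0: v0=E3 v1=E4 (P8)
bar 1: v0=G3 v1=G4 (P8)
bar 2: v0=F3 v1=A3 (M3)
bar 3: v0=D3 v1=A3 (P5)
bar 4: v0=E3 v1=C4 (m6)
bar 5: v0=F3 v1=D4 (M6)
bar 6: v0=E3 v1=E4 (P8)
  R1 @ bar1.0: E3/E4 P8 -> G3/G4 P8 similar
  R7 @ bar2.0: G4->A3 leap 10st

No (2 violations)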